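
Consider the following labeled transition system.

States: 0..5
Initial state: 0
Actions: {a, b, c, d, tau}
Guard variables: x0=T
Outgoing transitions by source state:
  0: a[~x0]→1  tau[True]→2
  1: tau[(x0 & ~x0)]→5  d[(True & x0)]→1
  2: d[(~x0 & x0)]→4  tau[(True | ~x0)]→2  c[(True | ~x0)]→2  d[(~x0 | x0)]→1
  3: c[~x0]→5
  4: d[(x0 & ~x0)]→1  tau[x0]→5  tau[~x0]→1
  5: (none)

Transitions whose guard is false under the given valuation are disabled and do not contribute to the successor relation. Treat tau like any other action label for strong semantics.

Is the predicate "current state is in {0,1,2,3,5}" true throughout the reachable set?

Answer: INVARIANT HOLDS

Trace:
Safe = {0,1,2,3,5}
Reach set: {0,1,2}
  0: ok
  1: ok
  2: ok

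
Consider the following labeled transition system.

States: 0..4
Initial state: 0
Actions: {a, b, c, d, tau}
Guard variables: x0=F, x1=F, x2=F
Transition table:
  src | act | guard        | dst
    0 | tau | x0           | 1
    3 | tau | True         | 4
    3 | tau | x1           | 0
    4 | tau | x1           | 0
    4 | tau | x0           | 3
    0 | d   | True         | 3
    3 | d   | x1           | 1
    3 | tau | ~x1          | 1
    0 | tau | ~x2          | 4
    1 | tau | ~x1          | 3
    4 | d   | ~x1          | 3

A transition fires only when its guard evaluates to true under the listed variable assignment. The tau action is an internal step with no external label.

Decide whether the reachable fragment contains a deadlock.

Answer: DEADLOCK-FREE

Working:
R = {0,1,3,4}
  0: d→3  tau→4  [2 exit(s)]
  1: tau→3  [1 exit(s)]
  3: tau→1  tau→4  [2 exit(s)]
  4: d→3  [1 exit(s)]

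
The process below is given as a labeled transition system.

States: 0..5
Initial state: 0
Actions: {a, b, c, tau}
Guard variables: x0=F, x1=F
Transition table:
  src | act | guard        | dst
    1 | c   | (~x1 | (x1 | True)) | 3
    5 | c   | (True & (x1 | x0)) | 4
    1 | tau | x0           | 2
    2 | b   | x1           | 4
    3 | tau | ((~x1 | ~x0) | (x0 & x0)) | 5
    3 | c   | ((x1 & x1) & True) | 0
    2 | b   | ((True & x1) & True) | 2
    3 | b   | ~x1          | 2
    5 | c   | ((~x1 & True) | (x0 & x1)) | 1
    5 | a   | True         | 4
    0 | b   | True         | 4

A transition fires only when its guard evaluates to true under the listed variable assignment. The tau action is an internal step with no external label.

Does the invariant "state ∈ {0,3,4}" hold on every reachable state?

Allowed set {0,3,4}
R = {0,4}
  0: safe
  4: safe

Answer: INVARIANT HOLDS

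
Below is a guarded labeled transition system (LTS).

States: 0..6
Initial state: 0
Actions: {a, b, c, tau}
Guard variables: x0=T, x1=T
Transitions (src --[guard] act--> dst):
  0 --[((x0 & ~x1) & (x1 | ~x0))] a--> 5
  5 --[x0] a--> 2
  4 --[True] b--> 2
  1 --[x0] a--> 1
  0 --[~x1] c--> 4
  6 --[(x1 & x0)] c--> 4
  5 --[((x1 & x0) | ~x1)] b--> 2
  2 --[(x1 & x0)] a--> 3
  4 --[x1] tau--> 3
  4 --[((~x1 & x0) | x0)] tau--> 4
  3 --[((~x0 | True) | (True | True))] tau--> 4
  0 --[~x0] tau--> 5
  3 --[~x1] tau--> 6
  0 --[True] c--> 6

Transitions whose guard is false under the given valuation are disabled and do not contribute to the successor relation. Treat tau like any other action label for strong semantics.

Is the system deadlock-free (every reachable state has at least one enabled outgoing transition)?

Answer: DEADLOCK-FREE

Analysis:
R = {0,2,3,4,6}
  0: c→6  [1 out]
  2: a→3  [1 out]
  3: tau→4  [1 out]
  4: b→2  tau→3  tau→4  [3 out]
  6: c→4  [1 out]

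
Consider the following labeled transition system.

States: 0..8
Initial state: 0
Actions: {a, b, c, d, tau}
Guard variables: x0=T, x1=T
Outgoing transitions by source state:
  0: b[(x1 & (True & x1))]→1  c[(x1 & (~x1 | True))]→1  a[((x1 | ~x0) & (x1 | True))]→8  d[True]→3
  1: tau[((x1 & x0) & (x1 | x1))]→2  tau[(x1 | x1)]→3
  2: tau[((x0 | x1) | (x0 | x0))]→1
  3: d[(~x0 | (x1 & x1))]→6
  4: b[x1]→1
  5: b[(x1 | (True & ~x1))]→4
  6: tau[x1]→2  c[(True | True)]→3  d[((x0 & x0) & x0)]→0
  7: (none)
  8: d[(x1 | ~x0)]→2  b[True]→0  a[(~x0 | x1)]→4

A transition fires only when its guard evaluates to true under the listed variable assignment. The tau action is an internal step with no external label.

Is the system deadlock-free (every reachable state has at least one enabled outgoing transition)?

R = {0,1,2,3,4,6,8}
  0: a→8  b→1  c→1  d→3  [4 exit(s)]
  1: tau→2  tau→3  [2 exit(s)]
  2: tau→1  [1 exit(s)]
  3: d→6  [1 exit(s)]
  4: b→1  [1 exit(s)]
  6: c→3  d→0  tau→2  [3 exit(s)]
  8: a→4  b→0  d→2  [3 exit(s)]

Answer: DEADLOCK-FREE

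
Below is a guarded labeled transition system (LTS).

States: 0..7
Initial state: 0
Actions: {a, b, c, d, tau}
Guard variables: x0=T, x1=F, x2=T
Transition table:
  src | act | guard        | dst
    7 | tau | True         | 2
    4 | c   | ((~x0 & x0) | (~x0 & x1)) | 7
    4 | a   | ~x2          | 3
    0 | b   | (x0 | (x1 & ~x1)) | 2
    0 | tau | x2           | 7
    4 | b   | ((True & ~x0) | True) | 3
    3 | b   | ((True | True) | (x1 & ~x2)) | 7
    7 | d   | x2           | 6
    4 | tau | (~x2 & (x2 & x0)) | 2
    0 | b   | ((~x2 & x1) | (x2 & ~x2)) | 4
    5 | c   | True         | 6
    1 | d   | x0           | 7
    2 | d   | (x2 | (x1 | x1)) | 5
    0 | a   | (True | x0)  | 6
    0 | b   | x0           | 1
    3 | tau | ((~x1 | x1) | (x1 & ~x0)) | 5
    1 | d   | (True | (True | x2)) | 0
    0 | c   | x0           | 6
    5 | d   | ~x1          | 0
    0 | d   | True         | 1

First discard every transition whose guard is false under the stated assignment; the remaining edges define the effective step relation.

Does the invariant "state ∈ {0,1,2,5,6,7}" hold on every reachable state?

Allowed set {0,1,2,5,6,7}
Reach set: {0,1,2,5,6,7}
  0: safe
  1: safe
  2: safe
  5: safe
  6: safe
  7: safe

Answer: INVARIANT HOLDS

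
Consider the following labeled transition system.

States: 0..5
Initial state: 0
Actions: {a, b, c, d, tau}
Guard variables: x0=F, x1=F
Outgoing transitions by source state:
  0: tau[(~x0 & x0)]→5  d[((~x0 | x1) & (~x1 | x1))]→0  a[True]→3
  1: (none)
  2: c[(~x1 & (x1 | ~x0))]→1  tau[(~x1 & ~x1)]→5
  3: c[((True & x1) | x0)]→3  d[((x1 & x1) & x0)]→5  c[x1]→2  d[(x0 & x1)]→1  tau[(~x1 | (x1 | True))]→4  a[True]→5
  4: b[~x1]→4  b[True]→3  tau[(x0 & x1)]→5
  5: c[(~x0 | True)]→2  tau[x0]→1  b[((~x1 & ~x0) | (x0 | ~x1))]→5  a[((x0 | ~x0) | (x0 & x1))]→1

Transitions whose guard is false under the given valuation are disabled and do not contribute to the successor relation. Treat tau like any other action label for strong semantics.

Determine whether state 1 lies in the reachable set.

Answer: REACHABLE

Analysis:
Guard filter leaves 11 enabled edge(s).
Layer 0: {0}
Layer 1: {3}  total {0,3}
Layer 2: {4,5}  total {0,3,4,5}
Layer 3: {1,2}  total {0,1,2,3,4,5}
Reachable = {0,1,2,3,4,5}
Path to 1: a·a·a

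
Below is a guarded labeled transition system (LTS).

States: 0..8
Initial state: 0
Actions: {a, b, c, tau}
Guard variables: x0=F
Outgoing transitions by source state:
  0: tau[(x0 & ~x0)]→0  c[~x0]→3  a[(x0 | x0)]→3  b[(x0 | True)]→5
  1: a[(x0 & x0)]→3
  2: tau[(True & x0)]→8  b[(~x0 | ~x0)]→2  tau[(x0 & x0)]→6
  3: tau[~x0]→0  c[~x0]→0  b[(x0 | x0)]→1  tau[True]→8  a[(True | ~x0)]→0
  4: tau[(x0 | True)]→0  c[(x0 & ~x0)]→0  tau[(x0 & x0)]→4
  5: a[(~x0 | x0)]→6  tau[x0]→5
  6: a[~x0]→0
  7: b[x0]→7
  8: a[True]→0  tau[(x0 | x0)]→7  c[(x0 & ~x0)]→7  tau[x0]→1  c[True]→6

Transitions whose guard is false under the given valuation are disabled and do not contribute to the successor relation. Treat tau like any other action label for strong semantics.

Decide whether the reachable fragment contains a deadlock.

Answer: DEADLOCK-FREE

Trace:
R = {0,3,5,6,8}
  0: b→5  c→3  [2 out]
  3: a→0  c→0  tau→0  tau→8  [4 out]
  5: a→6  [1 out]
  6: a→0  [1 out]
  8: a→0  c→6  [2 out]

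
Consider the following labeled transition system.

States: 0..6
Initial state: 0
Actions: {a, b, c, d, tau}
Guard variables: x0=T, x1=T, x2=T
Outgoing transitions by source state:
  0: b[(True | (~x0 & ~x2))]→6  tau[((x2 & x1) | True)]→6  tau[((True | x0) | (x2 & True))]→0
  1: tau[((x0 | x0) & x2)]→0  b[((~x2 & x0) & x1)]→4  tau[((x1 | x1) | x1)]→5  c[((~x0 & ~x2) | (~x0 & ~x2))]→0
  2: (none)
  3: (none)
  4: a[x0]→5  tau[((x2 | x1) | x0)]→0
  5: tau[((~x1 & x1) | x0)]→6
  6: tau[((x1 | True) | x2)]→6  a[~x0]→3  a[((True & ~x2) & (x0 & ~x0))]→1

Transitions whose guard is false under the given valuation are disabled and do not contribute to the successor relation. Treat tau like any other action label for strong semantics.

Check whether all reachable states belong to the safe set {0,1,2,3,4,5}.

Safe = {0,1,2,3,4,5}
Reachable = {0,6}
  0: safe
  6: ✗ unsafe
counterexample path to 6: b

Answer: INVARIANT VIOLATED at state 6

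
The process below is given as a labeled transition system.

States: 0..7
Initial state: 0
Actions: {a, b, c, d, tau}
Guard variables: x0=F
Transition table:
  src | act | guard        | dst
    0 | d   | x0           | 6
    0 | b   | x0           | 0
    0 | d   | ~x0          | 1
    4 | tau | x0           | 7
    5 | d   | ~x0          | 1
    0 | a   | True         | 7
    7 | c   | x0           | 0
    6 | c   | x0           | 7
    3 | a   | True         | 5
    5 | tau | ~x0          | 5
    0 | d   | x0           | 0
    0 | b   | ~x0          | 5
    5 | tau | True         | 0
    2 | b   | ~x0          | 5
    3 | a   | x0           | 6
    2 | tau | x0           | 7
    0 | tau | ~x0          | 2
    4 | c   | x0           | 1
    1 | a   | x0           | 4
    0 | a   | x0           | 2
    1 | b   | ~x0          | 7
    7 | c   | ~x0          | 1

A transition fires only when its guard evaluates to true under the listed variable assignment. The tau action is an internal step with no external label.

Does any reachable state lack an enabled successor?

Reach set: {0,1,2,5,7}
  0: a→7  b→5  d→1  tau→2  [4 out]
  1: b→7  [1 out]
  2: b→5  [1 out]
  5: d→1  tau→0  tau→5  [3 out]
  7: c→1  [1 out]

Answer: DEADLOCK-FREE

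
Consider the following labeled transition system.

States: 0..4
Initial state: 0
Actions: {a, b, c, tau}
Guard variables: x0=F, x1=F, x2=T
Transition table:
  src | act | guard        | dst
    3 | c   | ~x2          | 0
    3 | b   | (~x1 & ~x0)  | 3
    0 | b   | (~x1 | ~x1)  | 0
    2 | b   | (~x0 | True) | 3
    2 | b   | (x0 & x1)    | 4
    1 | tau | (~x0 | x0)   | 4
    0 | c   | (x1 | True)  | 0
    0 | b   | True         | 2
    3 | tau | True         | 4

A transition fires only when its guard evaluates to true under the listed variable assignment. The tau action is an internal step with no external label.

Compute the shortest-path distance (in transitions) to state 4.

Layered search for 4:
  depth 0: {0}
  depth 1: {2}
  depth 2: {3}
  depth 3: {4}
first hit 4 at d=3 via b·b·tau

Answer: 3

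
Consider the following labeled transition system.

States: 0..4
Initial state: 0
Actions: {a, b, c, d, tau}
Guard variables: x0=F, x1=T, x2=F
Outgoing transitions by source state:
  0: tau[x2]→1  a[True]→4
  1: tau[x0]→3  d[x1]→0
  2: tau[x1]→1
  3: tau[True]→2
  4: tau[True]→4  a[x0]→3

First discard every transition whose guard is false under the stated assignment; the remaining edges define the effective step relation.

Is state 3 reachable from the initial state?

5 transition(s) survive guard evaluation.
depth 0: {0}
depth 1: {4}  now seen {0,4}
R = {0,4}

Answer: UNREACHABLE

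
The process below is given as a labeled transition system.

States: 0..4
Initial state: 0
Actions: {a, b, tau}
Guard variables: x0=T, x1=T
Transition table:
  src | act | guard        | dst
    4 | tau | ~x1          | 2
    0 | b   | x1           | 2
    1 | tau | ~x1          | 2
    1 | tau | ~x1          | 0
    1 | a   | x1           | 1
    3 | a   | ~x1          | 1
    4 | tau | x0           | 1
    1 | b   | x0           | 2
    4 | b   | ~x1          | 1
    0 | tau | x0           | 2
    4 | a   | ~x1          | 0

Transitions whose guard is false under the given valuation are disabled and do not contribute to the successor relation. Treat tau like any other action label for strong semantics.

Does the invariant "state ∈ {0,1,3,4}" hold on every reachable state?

Answer: INVARIANT VIOLATED at state 2

Working:
Allowed set {0,1,3,4}
Reach set: {0,2}
  0: safe
  2: outside
witness against invariant: b → 2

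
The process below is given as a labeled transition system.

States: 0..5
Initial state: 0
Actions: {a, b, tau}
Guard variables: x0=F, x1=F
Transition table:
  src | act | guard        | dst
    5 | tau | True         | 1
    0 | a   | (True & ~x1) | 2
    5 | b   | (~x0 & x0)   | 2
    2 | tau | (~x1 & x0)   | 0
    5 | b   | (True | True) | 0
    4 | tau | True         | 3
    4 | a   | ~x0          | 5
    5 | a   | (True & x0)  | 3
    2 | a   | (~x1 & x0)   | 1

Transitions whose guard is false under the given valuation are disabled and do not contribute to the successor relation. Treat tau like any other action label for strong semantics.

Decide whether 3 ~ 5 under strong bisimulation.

Answer: NOT BISIMILAR

Trace:
Compute ~ classes (split until stable):
  round 0: {{0,1,2,3,4,5}}
  round 1: {{0},{1,2,3},{4},{5}}
stable after 2 split(s): 4 block(s)
3∈{1,2,3}, 5∈{5}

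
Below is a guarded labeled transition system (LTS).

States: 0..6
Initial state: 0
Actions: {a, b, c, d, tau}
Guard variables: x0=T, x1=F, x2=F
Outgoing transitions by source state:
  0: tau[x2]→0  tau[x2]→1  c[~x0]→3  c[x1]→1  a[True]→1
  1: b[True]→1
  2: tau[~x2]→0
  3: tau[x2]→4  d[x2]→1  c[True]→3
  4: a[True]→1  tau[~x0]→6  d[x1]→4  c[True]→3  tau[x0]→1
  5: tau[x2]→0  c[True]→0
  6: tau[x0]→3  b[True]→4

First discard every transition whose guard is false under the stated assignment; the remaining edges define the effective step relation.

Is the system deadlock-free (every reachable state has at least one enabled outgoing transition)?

R = {0,1}
  0: a→1  [deg 1]
  1: b→1  [deg 1]

Answer: DEADLOCK-FREE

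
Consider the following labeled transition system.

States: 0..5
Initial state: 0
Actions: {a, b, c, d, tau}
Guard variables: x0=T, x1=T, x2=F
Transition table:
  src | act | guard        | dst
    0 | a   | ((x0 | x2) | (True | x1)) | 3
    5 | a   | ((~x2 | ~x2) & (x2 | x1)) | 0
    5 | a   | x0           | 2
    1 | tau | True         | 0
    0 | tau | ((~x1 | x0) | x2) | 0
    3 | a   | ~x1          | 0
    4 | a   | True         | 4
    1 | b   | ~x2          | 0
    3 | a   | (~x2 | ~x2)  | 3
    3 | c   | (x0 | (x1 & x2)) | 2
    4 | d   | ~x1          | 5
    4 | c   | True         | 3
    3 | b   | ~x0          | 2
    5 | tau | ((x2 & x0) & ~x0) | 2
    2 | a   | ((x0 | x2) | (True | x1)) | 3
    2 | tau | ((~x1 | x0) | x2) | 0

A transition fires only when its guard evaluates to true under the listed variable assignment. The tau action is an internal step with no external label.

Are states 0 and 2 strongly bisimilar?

Answer: BISIMILAR

Analysis:
Refine partition for ~:
  P[0] = {{0,1,2,3,4,5}}
  P[1] = {{0,2},{1},{3,4},{5}}
  P[2] = {{0,2},{1},{3},{4},{5}}
Fixed point at round 3; 5 class(es).
0∈{0,2}, 2∈{0,2}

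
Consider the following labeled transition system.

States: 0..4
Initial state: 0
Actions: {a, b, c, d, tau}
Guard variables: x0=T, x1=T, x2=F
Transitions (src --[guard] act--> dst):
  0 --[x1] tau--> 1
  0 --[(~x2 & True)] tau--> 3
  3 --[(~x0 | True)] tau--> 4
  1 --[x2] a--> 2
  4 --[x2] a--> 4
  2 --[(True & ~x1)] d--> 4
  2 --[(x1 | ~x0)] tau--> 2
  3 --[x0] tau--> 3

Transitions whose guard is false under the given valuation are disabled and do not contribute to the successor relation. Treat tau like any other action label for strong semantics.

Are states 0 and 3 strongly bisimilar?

Compute ~ classes (split until stable):
  round 0: {{0,1,2,3,4}}
  round 1: {{0,2,3},{1,4}}
  round 2: {{0,3},{1,4},{2}}
stable after 3 split(s): 3 block(s)
0∈{0,3}, 3∈{0,3}

Answer: BISIMILAR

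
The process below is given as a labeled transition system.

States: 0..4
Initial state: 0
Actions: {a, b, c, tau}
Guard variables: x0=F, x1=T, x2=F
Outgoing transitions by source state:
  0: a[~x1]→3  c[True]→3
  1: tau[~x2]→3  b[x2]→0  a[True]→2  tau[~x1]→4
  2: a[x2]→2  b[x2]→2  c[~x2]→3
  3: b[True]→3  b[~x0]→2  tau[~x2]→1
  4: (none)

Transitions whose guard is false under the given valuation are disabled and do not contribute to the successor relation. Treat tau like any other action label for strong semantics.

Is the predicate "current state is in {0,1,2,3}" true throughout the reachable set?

Answer: INVARIANT HOLDS

Analysis:
Allowed set {0,1,2,3}
Reach set: {0,1,2,3}
  0: ok
  1: ok
  2: ok
  3: ok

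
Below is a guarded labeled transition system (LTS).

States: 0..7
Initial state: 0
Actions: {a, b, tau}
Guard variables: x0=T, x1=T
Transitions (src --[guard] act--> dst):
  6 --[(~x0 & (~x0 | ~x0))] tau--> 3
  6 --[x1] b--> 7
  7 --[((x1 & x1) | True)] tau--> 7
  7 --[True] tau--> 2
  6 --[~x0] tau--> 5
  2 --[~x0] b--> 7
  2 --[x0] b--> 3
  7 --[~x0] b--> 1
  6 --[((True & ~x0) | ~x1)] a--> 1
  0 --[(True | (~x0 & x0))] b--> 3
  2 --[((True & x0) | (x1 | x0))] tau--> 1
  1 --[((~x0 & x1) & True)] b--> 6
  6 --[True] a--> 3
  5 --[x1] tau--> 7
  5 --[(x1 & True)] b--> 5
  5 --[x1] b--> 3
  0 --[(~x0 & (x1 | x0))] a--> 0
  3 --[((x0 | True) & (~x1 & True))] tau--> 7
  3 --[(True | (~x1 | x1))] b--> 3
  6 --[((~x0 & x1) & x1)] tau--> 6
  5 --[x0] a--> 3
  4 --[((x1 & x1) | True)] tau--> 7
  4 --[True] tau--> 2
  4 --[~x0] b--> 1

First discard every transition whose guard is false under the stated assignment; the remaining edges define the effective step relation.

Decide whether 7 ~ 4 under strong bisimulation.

Compute ~ classes (split until stable):
  π0 = {{0,1,2,3,4,5,6,7}}
  π1 = {{0,3},{1},{2},{4,7},{5},{6}}
stable after 2 split(s): 6 block(s)
[7]={4,7}  [4]={4,7}

Answer: BISIMILAR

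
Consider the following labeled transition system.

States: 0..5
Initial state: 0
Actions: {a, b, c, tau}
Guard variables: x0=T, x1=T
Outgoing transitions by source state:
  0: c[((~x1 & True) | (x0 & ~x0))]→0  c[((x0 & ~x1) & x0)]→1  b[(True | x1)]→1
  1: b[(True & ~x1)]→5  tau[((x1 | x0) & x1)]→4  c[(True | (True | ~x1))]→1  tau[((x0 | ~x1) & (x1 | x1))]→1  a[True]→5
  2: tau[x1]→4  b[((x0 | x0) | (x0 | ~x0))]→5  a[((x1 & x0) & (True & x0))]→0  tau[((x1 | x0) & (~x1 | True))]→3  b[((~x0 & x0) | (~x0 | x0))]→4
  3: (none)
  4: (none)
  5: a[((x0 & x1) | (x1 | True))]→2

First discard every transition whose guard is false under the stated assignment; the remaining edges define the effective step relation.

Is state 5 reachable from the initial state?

Answer: REACHABLE

Trace:
11 transition(s) survive guard evaluation.
depth 0: {0}
depth 1: {1}  cumulative {0,1}
depth 2: {4,5}  cumulative {0,1,4,5}
depth 3: {2}  cumulative {0,1,2,4,5}
depth 4: {3}  cumulative {0,1,2,3,4,5}
Reachable = {0,1,2,3,4,5}
Path to 5: b·a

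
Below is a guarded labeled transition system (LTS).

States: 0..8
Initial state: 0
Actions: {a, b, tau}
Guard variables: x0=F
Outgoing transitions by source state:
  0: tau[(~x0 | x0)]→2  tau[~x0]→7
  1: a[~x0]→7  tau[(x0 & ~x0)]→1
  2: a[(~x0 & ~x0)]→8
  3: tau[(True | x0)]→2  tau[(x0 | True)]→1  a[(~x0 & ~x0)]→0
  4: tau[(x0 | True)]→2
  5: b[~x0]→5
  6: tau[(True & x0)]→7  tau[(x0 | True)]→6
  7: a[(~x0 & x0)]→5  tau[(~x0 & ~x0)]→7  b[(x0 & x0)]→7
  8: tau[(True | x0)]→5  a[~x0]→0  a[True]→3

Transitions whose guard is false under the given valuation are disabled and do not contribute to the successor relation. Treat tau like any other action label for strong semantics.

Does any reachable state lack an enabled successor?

Answer: DEADLOCK-FREE

Working:
R = {0,1,2,3,5,7,8}
  0: tau→2  tau→7  [2 exit(s)]
  1: a→7  [1 exit(s)]
  2: a→8  [1 exit(s)]
  3: a→0  tau→1  tau→2  [3 exit(s)]
  5: b→5  [1 exit(s)]
  7: tau→7  [1 exit(s)]
  8: a→0  a→3  tau→5  [3 exit(s)]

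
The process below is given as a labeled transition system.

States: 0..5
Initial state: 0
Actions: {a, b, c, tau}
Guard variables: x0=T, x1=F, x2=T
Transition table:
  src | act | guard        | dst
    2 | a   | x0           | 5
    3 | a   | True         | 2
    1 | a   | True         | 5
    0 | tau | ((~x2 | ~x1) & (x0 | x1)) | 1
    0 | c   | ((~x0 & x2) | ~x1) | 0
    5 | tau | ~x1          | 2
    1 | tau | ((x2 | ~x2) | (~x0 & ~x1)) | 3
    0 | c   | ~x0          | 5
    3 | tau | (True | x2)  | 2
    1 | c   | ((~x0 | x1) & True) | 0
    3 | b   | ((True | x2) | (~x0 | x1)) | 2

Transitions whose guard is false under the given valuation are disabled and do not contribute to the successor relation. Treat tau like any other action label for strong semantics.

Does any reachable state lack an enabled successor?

Answer: DEADLOCK-FREE

Working:
Reach set: {0,1,2,3,5}
  0: c→0  tau→1  [2 exit(s)]
  1: a→5  tau→3  [2 exit(s)]
  2: a→5  [1 exit(s)]
  3: a→2  b→2  tau→2  [3 exit(s)]
  5: tau→2  [1 exit(s)]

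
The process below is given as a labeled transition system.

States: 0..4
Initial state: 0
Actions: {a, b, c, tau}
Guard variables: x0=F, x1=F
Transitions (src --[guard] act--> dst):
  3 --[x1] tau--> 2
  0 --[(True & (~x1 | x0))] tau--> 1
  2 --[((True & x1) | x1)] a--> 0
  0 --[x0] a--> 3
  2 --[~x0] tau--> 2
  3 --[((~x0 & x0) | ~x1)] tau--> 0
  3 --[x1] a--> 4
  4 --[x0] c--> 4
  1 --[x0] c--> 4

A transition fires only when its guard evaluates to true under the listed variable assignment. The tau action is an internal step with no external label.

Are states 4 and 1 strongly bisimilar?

Compute ~ classes (split until stable):
  round 0: {{0,1,2,3,4}}
  round 1: {{0,2,3},{1,4}}
  round 2: {{0},{1,4},{2,3}}
  round 3: {{0},{1,4},{2},{3}}
Fixed point at round 4; 4 class(es).
4∈{1,4}, 1∈{1,4}

Answer: BISIMILAR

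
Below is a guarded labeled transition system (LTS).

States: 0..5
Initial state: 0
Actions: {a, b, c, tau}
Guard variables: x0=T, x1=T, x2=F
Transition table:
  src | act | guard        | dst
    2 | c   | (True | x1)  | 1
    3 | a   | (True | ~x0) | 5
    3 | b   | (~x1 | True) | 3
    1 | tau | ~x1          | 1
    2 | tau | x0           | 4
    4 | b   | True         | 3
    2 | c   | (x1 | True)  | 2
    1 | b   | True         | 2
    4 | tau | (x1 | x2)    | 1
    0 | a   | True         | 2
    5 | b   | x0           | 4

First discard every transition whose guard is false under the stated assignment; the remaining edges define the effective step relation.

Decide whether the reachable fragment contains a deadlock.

Answer: DEADLOCK-FREE

Working:
Reach set: {0,1,2,3,4,5}
  0: a→2  [1 out]
  1: b→2  [1 out]
  2: c→1  c→2  tau→4  [3 out]
  3: a→5  b→3  [2 out]
  4: b→3  tau→1  [2 out]
  5: b→4  [1 out]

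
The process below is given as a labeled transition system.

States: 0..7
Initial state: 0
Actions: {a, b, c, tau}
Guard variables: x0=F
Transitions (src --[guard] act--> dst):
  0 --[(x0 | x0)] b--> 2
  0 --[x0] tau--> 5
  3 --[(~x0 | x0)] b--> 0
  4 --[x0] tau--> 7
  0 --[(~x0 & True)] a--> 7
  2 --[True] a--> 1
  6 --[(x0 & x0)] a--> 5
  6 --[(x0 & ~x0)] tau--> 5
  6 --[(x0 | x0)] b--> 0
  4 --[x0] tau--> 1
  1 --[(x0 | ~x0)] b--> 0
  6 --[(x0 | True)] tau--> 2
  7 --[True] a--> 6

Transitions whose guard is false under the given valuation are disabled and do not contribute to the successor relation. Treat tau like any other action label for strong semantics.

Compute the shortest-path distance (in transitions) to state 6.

Layered search for 6:
  depth 0: {0}
  depth 1: {7}
  depth 2: {6}
6 enters at depth 2; path a·a

Answer: 2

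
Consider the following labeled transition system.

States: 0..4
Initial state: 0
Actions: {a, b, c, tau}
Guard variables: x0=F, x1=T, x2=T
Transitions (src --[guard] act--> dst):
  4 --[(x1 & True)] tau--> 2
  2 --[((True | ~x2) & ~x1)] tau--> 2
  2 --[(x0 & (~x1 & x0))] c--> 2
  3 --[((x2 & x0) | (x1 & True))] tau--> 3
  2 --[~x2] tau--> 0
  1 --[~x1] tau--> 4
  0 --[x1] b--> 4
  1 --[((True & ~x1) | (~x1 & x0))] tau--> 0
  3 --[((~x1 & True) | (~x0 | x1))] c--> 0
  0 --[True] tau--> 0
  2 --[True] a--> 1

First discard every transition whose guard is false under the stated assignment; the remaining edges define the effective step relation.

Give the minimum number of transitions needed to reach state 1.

BFS to 1:
  Layer 0: {0}
  Layer 1: {4}
  Layer 2: {2}
  Layer 3: {1}
depth(1)=3, e.g. b·tau·a

Answer: 3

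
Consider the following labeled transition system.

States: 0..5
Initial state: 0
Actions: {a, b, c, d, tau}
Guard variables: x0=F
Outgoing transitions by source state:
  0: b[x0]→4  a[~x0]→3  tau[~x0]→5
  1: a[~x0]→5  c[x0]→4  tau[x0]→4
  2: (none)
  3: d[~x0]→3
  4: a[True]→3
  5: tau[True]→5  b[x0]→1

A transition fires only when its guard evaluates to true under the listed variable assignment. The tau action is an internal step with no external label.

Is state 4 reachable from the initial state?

After dropping false guards: 6 live edges.
Layer 0: {0}
Layer 1: {3,5}  now seen {0,3,5}
Reach set: {0,3,5}

Answer: UNREACHABLE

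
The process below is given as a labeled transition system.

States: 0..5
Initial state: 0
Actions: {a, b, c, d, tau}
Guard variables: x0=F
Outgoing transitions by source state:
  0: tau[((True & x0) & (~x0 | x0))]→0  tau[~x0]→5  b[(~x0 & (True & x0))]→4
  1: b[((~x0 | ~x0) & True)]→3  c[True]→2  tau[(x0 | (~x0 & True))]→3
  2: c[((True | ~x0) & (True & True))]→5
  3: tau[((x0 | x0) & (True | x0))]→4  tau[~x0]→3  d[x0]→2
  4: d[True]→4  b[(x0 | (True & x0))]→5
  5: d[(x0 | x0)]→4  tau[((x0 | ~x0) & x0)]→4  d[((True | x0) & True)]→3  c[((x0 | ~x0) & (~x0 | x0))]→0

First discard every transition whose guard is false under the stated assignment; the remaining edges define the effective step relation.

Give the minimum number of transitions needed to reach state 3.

Breadth-first toward 3:
  L0 = {0}
  L1 = {5}
  L2 = {3}
3 enters at depth 2; path tau·d

Answer: 2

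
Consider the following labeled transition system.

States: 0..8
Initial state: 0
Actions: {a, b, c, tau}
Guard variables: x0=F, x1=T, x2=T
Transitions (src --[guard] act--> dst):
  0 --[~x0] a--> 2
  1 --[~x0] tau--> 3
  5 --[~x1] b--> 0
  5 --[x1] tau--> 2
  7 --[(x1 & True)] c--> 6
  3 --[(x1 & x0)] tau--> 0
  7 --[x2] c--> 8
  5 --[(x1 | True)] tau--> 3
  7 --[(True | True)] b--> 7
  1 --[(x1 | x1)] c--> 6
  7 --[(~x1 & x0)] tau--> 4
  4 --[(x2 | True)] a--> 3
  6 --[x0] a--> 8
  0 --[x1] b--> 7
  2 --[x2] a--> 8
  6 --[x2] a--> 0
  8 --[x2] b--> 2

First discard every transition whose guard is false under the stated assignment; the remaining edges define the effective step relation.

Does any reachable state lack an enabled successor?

Answer: DEADLOCK-FREE

Trace:
Reach set: {0,2,6,7,8}
  0: a→2  b→7  [2 exit(s)]
  2: a→8  [1 exit(s)]
  6: a→0  [1 exit(s)]
  7: b→7  c→6  c→8  [3 exit(s)]
  8: b→2  [1 exit(s)]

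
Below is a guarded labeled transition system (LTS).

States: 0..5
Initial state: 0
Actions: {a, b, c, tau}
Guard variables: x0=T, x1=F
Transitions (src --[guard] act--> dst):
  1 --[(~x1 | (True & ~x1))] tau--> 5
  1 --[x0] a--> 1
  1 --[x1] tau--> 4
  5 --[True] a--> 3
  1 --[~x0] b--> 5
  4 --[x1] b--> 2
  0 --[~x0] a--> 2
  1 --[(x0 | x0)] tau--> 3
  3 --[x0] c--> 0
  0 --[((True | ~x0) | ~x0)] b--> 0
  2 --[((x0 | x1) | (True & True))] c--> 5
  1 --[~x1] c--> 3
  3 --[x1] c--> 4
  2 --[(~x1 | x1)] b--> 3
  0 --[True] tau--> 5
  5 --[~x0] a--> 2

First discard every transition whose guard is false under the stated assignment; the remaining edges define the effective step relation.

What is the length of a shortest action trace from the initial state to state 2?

Answer: UNREACHABLE

Working:
BFS to 2:
  depth 0: {0}
  depth 1: {5}
  depth 2: {3}
2 never appears.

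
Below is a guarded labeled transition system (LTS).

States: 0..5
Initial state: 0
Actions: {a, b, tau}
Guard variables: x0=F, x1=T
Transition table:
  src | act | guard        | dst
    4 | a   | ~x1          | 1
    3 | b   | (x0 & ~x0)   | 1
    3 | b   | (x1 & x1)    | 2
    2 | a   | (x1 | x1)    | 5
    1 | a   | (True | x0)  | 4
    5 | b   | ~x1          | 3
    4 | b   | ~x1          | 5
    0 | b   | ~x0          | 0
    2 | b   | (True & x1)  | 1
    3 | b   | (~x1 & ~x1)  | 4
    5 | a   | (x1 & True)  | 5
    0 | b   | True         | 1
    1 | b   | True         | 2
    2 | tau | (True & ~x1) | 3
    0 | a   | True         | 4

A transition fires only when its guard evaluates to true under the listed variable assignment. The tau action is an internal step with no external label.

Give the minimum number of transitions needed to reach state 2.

Layered search for 2:
  Layer 0: {0}
  Layer 1: {1,4}
  Layer 2: {2}
first hit 2 at d=2 via b·b

Answer: 2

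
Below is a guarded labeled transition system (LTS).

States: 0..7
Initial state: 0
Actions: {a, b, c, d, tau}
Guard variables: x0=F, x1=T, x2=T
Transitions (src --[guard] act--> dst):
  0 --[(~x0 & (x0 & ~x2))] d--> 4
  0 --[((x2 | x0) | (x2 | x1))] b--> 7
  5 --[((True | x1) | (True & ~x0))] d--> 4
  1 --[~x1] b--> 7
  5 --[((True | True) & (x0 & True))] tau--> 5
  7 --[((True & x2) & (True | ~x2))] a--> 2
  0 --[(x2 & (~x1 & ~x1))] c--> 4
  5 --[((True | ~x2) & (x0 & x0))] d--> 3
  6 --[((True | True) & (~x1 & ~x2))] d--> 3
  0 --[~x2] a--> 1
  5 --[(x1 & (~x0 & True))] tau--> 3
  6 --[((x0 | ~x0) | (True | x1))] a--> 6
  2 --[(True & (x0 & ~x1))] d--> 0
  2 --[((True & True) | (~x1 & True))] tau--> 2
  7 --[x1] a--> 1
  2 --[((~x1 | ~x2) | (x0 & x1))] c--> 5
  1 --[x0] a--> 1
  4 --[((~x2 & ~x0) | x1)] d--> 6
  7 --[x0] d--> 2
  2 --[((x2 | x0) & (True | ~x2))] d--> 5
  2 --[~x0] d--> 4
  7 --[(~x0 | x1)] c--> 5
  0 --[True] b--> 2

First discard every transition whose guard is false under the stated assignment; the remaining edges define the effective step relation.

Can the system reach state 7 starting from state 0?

Answer: REACHABLE

Analysis:
Guard filter leaves 12 enabled edge(s).
depth 0: {0}
depth 1: {2,7}  now seen {0,2,7}
depth 2: {1,4,5}  now seen {0,1,2,4,5,7}
depth 3: {3,6}  now seen {0,1,2,3,4,5,6,7}
Reach set: {0,1,2,3,4,5,6,7}
Path to 7: b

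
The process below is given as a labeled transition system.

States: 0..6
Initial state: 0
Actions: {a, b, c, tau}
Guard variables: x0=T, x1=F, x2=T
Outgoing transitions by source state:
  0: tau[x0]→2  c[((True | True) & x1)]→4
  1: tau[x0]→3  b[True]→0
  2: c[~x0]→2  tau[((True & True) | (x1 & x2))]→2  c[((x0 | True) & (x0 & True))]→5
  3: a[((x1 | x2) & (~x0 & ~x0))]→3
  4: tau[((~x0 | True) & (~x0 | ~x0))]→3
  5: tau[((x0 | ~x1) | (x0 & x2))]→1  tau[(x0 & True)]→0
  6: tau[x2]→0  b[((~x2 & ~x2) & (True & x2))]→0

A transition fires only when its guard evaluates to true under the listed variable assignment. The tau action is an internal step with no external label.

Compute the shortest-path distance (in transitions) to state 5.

Answer: 2

Trace:
BFS to 5:
  Layer 0: {0}
  Layer 1: {2}
  Layer 2: {5}
first hit 5 at d=2 via tau·c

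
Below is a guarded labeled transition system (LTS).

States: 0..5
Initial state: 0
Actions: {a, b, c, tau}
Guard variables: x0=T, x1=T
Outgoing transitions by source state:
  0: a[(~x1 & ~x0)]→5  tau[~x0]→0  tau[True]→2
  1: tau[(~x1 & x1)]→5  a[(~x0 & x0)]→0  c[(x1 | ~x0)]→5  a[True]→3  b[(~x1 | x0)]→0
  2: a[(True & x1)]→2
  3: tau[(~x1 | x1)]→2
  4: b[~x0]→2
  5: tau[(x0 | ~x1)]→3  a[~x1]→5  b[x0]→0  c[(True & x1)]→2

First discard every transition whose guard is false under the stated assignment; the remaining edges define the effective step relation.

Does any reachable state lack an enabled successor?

R = {0,2}
  0: tau→2  [deg 1]
  2: a→2  [deg 1]

Answer: DEADLOCK-FREE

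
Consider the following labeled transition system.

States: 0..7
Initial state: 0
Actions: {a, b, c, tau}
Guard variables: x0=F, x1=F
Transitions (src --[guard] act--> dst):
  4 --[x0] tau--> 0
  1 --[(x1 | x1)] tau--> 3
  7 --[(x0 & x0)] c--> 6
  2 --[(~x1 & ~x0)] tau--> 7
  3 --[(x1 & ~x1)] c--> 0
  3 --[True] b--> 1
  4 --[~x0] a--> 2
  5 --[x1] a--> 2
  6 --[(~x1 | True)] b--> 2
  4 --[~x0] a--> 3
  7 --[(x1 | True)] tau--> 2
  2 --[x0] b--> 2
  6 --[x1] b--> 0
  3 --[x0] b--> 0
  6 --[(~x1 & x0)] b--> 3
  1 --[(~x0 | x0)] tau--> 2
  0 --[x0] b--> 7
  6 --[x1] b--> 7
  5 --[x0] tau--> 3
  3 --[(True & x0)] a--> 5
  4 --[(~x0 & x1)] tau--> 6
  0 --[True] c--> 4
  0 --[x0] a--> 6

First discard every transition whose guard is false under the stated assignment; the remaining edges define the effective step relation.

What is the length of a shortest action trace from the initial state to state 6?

Breadth-first toward 6:
  Layer 0: {0}
  Layer 1: {4}
  Layer 2: {2,3}
  Layer 3: {1,7}
6 never appears.

Answer: UNREACHABLE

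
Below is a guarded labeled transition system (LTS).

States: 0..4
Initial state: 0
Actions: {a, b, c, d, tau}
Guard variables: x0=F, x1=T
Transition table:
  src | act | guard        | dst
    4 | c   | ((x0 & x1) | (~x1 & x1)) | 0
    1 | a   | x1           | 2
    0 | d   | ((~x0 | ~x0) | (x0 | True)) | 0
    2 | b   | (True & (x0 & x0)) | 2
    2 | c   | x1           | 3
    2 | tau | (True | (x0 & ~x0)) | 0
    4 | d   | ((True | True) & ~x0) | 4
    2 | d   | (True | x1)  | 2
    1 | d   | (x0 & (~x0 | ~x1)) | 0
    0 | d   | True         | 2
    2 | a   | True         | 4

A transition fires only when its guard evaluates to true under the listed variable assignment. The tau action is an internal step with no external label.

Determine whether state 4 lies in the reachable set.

Answer: REACHABLE

Working:
After dropping false guards: 8 live edges.
depth 0: {0}
depth 1: {2}  now seen {0,2}
depth 2: {3,4}  now seen {0,2,3,4}
Reachable = {0,2,3,4}
Path to 4: d·a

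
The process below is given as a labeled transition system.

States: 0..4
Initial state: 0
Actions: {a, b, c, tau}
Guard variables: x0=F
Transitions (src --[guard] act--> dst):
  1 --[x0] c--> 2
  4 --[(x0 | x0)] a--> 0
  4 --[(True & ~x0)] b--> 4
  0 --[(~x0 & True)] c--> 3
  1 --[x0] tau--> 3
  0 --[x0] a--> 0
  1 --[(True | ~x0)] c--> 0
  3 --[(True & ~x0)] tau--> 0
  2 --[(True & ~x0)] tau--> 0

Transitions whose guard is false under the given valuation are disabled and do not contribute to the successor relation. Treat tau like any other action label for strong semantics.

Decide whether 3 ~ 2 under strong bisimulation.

Refine partition for ~:
  π0 = {{0,1,2,3,4}}
  π1 = {{0,1},{2,3},{4}}
  π2 = {{0},{1},{2,3},{4}}
Fixed point at round 3; 4 class(es).
class of 3: {2,3}; class of 2: {2,3}

Answer: BISIMILAR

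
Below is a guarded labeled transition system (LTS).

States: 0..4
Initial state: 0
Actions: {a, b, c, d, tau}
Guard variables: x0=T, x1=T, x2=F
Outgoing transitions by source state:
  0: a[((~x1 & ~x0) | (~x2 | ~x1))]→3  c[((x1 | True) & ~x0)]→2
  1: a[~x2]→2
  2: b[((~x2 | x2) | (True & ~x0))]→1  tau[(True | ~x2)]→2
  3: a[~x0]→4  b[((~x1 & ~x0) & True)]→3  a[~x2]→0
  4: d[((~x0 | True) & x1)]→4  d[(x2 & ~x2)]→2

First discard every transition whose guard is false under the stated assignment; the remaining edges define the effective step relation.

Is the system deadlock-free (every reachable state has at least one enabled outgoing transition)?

Answer: DEADLOCK-FREE

Working:
Reachable = {0,3}
  0: a→3  [1 exit(s)]
  3: a→0  [1 exit(s)]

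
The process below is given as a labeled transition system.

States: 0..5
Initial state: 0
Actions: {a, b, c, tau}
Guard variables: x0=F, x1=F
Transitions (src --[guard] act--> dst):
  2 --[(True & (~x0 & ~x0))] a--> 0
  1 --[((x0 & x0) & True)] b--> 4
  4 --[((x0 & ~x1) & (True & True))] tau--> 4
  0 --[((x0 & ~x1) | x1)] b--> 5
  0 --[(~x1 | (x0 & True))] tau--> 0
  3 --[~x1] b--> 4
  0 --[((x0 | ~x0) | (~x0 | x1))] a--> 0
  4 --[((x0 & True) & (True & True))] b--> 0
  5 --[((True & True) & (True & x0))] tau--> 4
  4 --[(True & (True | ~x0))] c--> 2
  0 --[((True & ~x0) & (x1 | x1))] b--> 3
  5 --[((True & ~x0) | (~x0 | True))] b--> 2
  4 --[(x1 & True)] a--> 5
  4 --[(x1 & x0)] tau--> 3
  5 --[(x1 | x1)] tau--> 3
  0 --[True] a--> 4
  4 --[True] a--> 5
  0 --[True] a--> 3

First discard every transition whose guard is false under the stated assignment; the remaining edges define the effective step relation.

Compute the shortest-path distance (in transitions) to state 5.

Layered search for 5:
  depth 0: {0}
  depth 1: {3,4}
  depth 2: {2,5}
5 enters at depth 2; path a·a

Answer: 2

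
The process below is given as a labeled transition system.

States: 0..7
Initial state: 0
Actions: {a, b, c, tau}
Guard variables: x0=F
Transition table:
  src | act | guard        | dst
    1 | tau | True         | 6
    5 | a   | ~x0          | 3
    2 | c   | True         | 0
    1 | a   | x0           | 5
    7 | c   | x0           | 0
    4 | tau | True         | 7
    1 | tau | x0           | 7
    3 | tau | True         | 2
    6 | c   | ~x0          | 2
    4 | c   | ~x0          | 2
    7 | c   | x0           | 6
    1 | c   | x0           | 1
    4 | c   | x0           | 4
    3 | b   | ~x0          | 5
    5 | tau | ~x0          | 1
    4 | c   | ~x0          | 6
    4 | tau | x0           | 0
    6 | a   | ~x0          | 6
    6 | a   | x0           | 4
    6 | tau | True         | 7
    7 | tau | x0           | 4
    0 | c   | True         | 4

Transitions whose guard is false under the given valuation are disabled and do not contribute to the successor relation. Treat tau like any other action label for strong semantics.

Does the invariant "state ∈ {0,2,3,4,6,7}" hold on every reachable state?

Answer: INVARIANT HOLDS

Trace:
Safe = {0,2,3,4,6,7}
R = {0,2,4,6,7}
  0: ok
  2: ok
  4: ok
  6: ok
  7: ok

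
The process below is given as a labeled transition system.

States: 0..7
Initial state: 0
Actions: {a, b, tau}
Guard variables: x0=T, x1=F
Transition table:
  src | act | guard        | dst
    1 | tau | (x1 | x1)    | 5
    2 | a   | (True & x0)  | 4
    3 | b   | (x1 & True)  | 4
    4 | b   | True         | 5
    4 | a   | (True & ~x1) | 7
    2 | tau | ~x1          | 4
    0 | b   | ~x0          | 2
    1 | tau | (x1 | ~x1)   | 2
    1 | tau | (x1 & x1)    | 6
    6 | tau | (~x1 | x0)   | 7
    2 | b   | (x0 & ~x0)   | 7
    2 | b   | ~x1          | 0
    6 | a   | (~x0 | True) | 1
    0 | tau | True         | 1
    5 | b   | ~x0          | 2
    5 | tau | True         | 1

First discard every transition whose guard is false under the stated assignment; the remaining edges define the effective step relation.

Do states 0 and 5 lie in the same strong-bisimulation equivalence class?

Answer: BISIMILAR

Trace:
Bisimulation quotient by refinement:
  P[0] = {{0,1,2,3,4,5,6,7}}
  P[1] = {{0,1,5},{2},{3,7},{4},{6}}
  P[2] = {{0,5},{1},{2},{3,7},{4},{6}}
Fixed point at round 3; 6 class(es).
[0]={0,5}  [5]={0,5}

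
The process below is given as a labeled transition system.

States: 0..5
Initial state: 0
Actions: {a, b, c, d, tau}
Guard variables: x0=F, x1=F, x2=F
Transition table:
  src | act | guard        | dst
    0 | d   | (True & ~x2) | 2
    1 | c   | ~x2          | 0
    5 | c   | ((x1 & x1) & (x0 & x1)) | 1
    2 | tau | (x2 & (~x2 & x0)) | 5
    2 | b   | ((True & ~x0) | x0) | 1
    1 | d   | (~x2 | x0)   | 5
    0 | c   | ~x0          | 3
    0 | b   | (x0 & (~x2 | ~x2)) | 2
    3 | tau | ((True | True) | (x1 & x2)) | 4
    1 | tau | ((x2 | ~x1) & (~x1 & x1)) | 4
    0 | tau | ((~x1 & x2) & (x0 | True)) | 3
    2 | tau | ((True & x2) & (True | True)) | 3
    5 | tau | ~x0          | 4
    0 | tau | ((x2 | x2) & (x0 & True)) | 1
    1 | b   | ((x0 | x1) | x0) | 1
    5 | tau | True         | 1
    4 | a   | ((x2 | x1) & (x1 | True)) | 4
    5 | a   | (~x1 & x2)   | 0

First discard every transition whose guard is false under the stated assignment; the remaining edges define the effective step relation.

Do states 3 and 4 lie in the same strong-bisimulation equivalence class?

Answer: NOT BISIMILAR

Working:
Compute ~ classes (split until stable):
  π0 = {{0,1,2,3,4,5}}
  π1 = {{0,1},{2},{3,5},{4}}
  π2 = {{0},{1},{2},{3},{4},{5}}
6 equivalence class(es) (converged in 3)
[3]={3}  [4]={4}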